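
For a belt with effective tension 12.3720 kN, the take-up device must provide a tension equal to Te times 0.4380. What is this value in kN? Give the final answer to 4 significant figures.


T_tu = 12.3720 * 0.4380
T_tu = 5.419 kN


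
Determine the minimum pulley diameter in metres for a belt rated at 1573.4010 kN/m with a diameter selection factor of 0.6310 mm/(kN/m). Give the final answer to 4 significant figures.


D = 1573.4010 * 0.6310 / 1000
D = 0.9928 m


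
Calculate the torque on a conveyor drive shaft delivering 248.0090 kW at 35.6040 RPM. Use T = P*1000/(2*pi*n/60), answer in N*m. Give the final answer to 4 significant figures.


omega = 2*pi*35.6040/60 = 3.72844 rad/s
T = 248.0090*1000 / 3.72844
T = 66520 N*m


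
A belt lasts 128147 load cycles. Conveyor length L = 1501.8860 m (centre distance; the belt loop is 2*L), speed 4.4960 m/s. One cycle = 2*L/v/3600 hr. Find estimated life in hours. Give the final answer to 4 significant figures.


cycle_time = 2 * 1501.8860 / 4.4960 / 3600 = 0.185583 hr
life = 128147 * 0.185583 = 23780 hours


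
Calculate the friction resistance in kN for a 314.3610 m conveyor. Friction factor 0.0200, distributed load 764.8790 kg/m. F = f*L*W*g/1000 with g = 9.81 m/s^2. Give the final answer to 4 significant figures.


F = 0.0200 * 314.3610 * 764.8790 * 9.81 / 1000
F = 47.18 kN


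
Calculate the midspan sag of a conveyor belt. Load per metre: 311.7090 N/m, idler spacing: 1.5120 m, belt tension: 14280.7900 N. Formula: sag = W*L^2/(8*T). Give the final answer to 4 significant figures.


sag = 311.7090 * 1.5120^2 / (8 * 14280.7900)
sag = 0.006238 m


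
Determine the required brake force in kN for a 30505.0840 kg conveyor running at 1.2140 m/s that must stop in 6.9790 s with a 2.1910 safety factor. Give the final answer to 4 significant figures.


F = 30505.0840 * 1.2140 / 6.9790 * 2.1910 / 1000
F = 11.63 kN


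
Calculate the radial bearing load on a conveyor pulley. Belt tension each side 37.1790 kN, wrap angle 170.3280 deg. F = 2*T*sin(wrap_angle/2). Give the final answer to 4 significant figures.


F = 2 * 37.1790 * sin(170.3280/2 deg)
F = 74.09 kN


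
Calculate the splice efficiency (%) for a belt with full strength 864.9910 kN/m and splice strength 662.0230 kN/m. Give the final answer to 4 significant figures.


Eff = 662.0230 / 864.9910 * 100
Eff = 76.54 %


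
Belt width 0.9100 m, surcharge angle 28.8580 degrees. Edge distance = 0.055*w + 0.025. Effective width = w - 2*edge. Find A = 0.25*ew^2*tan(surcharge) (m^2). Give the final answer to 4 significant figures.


edge = 0.055*0.9100 + 0.025 = 0.07505 m
ew = 0.9100 - 2*0.07505 = 0.7599 m
A = 0.25 * 0.7599^2 * tan(28.8580 deg)
A = 0.07955 m^2


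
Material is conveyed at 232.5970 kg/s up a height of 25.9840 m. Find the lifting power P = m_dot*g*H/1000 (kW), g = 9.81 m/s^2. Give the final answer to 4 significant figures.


P = 232.5970 * 9.81 * 25.9840 / 1000
P = 59.29 kW


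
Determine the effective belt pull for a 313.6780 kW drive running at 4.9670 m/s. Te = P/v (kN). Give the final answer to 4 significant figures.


Te = P / v = 313.6780 / 4.9670
Te = 63.15 kN


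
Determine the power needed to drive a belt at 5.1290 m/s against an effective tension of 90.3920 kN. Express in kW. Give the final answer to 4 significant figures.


P = Te * v = 90.3920 * 5.1290
P = 463.6 kW


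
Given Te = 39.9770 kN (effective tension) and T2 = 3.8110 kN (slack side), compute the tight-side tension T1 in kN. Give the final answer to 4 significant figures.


T1 = Te + T2 = 39.9770 + 3.8110
T1 = 43.79 kN


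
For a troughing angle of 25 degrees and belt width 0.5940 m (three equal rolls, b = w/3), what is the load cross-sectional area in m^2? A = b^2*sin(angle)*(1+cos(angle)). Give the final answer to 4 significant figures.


b = 0.5940/3 = 0.198 m
A = 0.198^2 * sin(25 deg) * (1 + cos(25 deg))
A = 0.03158 m^2


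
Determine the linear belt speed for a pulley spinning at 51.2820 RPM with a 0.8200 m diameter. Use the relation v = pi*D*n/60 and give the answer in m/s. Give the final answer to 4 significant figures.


v = pi * 0.8200 * 51.2820 / 60
v = 2.202 m/s


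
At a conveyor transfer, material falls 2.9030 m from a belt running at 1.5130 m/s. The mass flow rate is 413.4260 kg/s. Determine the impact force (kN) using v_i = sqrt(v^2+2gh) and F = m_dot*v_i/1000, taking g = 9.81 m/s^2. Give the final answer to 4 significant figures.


v_i = sqrt(1.5130^2 + 2*9.81*2.9030) = 7.69714 m/s
F = 413.4260 * 7.69714 / 1000
F = 3.182 kN


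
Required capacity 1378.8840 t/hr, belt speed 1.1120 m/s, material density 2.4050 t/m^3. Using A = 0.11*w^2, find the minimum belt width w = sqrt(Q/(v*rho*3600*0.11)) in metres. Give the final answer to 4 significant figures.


A_req = 1378.8840 / (1.1120 * 2.4050 * 3600) = 0.143221 m^2
w = sqrt(0.143221 / 0.11)
w = 1.141 m


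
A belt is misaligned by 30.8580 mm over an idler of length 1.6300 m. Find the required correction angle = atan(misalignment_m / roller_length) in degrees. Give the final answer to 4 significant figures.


misalign_m = 30.8580 / 1000 = 0.030858 m
angle = atan(0.030858 / 1.6300)
angle = 1.085 deg


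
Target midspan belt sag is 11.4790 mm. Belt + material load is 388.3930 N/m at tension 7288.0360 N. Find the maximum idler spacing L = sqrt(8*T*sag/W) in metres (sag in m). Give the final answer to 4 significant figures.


sag = 11.4790/1000 = 0.011479 m
L = sqrt(8 * 7288.0360 * 0.011479 / 388.3930)
L = 1.313 m


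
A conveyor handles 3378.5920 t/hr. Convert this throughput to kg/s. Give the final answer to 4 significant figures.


m_dot = 3378.5920 * 1000 / 3600
m_dot = 938.5 kg/s


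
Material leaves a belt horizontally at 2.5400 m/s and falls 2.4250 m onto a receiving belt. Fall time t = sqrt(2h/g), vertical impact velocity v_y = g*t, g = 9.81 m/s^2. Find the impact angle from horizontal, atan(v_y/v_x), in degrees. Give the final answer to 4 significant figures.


t = sqrt(2*2.4250/9.81) = 0.703131 s
v_y = 9.81 * 0.703131 = 6.89772 m/s
angle = atan(6.89772 / 2.5400) = 69.78 deg


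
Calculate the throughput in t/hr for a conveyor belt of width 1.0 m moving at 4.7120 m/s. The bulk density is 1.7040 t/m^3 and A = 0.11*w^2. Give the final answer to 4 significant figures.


A = 0.11 * 1.0^2 = 0.11 m^2
C = 0.11 * 4.7120 * 1.7040 * 3600
C = 3180 t/hr


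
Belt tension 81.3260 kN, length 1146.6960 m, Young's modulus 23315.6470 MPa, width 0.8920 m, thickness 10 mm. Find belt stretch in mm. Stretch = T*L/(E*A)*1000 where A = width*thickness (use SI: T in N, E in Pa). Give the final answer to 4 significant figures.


A = 0.8920 * 0.01 = 0.00892 m^2
Stretch = 81.3260*1000 * 1146.6960 / (23315.6470e6 * 0.00892) * 1000
Stretch = 448.4 mm


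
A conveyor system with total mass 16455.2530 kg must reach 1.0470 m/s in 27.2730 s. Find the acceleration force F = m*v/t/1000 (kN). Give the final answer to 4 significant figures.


F = 16455.2530 * 1.0470 / 27.2730 / 1000
F = 0.6317 kN


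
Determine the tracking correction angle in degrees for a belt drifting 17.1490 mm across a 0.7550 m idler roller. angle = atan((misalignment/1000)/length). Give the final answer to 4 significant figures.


misalign_m = 17.1490 / 1000 = 0.017149 m
angle = atan(0.017149 / 0.7550)
angle = 1.301 deg


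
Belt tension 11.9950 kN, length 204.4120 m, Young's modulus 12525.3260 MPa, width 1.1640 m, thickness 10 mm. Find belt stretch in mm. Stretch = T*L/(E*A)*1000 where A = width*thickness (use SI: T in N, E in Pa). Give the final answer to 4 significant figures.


A = 1.1640 * 0.01 = 0.01164 m^2
Stretch = 11.9950*1000 * 204.4120 / (12525.3260e6 * 0.01164) * 1000
Stretch = 16.82 mm


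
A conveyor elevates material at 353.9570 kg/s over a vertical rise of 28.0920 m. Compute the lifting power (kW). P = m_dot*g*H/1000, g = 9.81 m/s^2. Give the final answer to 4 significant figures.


P = 353.9570 * 9.81 * 28.0920 / 1000
P = 97.54 kW


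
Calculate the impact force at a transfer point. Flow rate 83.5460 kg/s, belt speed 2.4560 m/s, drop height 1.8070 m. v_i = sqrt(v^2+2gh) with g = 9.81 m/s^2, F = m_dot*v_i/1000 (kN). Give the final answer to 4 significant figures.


v_i = sqrt(2.4560^2 + 2*9.81*1.8070) = 6.44091 m/s
F = 83.5460 * 6.44091 / 1000
F = 0.5381 kN


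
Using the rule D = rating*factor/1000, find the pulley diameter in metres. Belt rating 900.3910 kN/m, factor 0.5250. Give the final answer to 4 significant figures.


D = 900.3910 * 0.5250 / 1000
D = 0.4727 m


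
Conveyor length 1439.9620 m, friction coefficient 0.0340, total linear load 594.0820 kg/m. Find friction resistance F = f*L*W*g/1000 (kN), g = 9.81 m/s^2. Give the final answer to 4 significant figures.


F = 0.0340 * 1439.9620 * 594.0820 * 9.81 / 1000
F = 285.3 kN


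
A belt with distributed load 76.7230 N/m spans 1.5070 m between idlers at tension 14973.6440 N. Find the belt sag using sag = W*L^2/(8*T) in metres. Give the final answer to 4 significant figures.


sag = 76.7230 * 1.5070^2 / (8 * 14973.6440)
sag = 0.001455 m


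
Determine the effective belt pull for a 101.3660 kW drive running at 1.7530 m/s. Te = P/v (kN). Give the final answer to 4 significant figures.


Te = P / v = 101.3660 / 1.7530
Te = 57.82 kN


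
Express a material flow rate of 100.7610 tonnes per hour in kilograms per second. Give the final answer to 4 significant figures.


m_dot = 100.7610 * 1000 / 3600
m_dot = 27.99 kg/s


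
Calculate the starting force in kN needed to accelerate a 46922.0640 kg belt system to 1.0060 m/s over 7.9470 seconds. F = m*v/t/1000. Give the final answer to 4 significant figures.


F = 46922.0640 * 1.0060 / 7.9470 / 1000
F = 5.940 kN


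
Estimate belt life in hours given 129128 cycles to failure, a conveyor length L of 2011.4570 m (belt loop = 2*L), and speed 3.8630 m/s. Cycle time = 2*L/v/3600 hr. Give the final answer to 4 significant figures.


cycle_time = 2 * 2011.4570 / 3.8630 / 3600 = 0.289277 hr
life = 129128 * 0.289277 = 37350 hours


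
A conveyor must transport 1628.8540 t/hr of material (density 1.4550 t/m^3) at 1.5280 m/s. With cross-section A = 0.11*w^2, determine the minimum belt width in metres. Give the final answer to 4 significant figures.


A_req = 1628.8540 / (1.5280 * 1.4550 * 3600) = 0.203514 m^2
w = sqrt(0.203514 / 0.11)
w = 1.360 m


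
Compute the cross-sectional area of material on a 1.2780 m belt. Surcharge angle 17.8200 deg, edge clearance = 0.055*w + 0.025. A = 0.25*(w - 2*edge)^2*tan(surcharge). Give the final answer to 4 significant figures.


edge = 0.055*1.2780 + 0.025 = 0.09529 m
ew = 1.2780 - 2*0.09529 = 1.08742 m
A = 0.25 * 1.08742^2 * tan(17.8200 deg)
A = 0.09503 m^2


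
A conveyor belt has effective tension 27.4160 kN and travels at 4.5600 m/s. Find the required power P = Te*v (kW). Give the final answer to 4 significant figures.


P = Te * v = 27.4160 * 4.5600
P = 125.0 kW


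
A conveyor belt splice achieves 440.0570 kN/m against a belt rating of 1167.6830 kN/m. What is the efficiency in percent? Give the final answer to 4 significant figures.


Eff = 440.0570 / 1167.6830 * 100
Eff = 37.69 %


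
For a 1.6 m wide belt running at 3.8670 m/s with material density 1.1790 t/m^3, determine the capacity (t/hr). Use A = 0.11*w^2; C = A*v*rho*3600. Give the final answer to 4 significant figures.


A = 0.11 * 1.6^2 = 0.2816 m^2
C = 0.2816 * 3.8670 * 1.1790 * 3600
C = 4622 t/hr


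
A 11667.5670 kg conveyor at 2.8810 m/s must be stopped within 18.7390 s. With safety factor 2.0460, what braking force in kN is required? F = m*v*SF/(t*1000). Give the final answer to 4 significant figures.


F = 11667.5670 * 2.8810 / 18.7390 * 2.0460 / 1000
F = 3.670 kN


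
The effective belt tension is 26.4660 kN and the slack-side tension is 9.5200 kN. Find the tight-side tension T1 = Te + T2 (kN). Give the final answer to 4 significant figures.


T1 = Te + T2 = 26.4660 + 9.5200
T1 = 35.99 kN


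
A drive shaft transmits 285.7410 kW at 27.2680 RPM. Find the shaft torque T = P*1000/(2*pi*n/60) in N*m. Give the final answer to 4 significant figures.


omega = 2*pi*27.2680/60 = 2.8555 rad/s
T = 285.7410*1000 / 2.8555
T = 100100 N*m


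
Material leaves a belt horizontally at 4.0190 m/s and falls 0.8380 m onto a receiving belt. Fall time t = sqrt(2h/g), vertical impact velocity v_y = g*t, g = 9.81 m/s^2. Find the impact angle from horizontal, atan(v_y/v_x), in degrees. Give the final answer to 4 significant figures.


t = sqrt(2*0.8380/9.81) = 0.413335 s
v_y = 9.81 * 0.413335 = 4.05482 m/s
angle = atan(4.05482 / 4.0190) = 45.25 deg


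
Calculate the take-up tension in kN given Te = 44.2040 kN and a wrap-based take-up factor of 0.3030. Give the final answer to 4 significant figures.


T_tu = 44.2040 * 0.3030
T_tu = 13.39 kN


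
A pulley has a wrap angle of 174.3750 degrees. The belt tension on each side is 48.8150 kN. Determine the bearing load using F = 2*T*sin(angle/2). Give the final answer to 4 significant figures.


F = 2 * 48.8150 * sin(174.3750/2 deg)
F = 97.51 kN


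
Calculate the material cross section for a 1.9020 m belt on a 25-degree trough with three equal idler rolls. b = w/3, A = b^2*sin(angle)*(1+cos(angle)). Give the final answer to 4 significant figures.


b = 1.9020/3 = 0.634 m
A = 0.634^2 * sin(25 deg) * (1 + cos(25 deg))
A = 0.3238 m^2


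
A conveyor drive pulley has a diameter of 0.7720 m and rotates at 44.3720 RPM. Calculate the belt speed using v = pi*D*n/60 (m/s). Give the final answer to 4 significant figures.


v = pi * 0.7720 * 44.3720 / 60
v = 1.794 m/s


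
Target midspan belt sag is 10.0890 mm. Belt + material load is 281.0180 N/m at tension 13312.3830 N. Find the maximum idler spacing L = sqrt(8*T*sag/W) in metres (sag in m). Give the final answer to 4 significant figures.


sag = 10.0890/1000 = 0.010089 m
L = sqrt(8 * 13312.3830 * 0.010089 / 281.0180)
L = 1.955 m


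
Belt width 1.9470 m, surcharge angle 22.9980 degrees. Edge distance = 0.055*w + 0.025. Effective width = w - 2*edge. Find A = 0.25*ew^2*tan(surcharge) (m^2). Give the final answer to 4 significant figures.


edge = 0.055*1.9470 + 0.025 = 0.132085 m
ew = 1.9470 - 2*0.132085 = 1.68283 m
A = 0.25 * 1.68283^2 * tan(22.9980 deg)
A = 0.3005 m^2


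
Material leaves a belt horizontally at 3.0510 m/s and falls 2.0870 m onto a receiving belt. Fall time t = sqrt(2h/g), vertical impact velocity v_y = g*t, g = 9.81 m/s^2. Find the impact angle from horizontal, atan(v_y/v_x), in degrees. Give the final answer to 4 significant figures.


t = sqrt(2*2.0870/9.81) = 0.652291 s
v_y = 9.81 * 0.652291 = 6.39897 m/s
angle = atan(6.39897 / 3.0510) = 64.51 deg


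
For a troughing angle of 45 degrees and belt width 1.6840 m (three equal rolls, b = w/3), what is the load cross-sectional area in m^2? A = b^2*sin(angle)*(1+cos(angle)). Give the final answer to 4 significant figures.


b = 1.6840/3 = 0.561333 m
A = 0.561333^2 * sin(45 deg) * (1 + cos(45 deg))
A = 0.3804 m^2


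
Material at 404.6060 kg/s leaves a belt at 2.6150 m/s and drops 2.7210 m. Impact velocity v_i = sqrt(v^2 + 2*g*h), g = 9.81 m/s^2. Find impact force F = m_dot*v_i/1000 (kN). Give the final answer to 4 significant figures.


v_i = sqrt(2.6150^2 + 2*9.81*2.7210) = 7.76043 m/s
F = 404.6060 * 7.76043 / 1000
F = 3.140 kN


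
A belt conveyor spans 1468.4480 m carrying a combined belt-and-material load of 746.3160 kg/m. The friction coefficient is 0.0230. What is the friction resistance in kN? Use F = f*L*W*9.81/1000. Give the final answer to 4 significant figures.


F = 0.0230 * 1468.4480 * 746.3160 * 9.81 / 1000
F = 247.3 kN


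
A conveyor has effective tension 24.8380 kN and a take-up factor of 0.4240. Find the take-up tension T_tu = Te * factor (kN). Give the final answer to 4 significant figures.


T_tu = 24.8380 * 0.4240
T_tu = 10.53 kN


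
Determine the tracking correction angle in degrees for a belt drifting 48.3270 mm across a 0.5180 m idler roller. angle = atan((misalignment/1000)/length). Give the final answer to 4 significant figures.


misalign_m = 48.3270 / 1000 = 0.048327 m
angle = atan(0.048327 / 0.5180)
angle = 5.330 deg


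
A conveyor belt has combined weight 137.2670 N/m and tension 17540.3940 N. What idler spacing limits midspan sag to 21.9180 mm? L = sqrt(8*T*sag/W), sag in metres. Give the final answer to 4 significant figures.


sag = 21.9180/1000 = 0.021918 m
L = sqrt(8 * 17540.3940 * 0.021918 / 137.2670)
L = 4.733 m


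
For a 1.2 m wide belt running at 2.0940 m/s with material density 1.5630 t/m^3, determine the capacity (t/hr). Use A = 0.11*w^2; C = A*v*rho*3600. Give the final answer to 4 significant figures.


A = 0.11 * 1.2^2 = 0.1584 m^2
C = 0.1584 * 2.0940 * 1.5630 * 3600
C = 1866 t/hr


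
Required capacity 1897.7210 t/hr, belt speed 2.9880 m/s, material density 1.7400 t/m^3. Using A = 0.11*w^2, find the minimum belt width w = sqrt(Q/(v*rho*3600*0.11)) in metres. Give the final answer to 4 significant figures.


A_req = 1897.7210 / (2.9880 * 1.7400 * 3600) = 0.101391 m^2
w = sqrt(0.101391 / 0.11)
w = 0.9601 m


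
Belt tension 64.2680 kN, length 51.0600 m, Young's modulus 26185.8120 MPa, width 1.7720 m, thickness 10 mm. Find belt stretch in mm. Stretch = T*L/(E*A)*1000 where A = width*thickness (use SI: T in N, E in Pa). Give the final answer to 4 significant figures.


A = 1.7720 * 0.01 = 0.01772 m^2
Stretch = 64.2680*1000 * 51.0600 / (26185.8120e6 * 0.01772) * 1000
Stretch = 7.072 mm


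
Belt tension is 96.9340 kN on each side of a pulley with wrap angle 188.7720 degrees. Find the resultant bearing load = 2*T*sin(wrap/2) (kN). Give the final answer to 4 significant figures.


F = 2 * 96.9340 * sin(188.7720/2 deg)
F = 193.3 kN


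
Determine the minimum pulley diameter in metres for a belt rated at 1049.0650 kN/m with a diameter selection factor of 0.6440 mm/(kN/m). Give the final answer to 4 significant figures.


D = 1049.0650 * 0.6440 / 1000
D = 0.6756 m


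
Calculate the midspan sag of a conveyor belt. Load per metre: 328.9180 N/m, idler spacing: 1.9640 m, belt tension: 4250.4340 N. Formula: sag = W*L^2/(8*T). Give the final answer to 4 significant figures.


sag = 328.9180 * 1.9640^2 / (8 * 4250.4340)
sag = 0.03731 m


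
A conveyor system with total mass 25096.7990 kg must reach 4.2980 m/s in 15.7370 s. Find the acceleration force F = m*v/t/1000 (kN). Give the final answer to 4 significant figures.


F = 25096.7990 * 4.2980 / 15.7370 / 1000
F = 6.854 kN


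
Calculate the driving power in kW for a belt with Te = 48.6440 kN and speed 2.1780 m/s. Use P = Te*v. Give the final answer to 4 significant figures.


P = Te * v = 48.6440 * 2.1780
P = 105.9 kW


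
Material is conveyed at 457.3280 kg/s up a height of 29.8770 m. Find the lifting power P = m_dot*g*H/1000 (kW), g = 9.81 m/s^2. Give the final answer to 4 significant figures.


P = 457.3280 * 9.81 * 29.8770 / 1000
P = 134.0 kW


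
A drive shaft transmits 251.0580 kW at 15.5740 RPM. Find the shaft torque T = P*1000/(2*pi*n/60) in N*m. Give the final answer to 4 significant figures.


omega = 2*pi*15.5740/60 = 1.63091 rad/s
T = 251.0580*1000 / 1.63091
T = 153900 N*m


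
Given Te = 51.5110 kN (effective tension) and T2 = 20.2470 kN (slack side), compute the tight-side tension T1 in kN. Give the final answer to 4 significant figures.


T1 = Te + T2 = 51.5110 + 20.2470
T1 = 71.76 kN


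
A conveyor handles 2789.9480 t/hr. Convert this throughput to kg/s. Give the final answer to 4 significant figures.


m_dot = 2789.9480 * 1000 / 3600
m_dot = 775.0 kg/s


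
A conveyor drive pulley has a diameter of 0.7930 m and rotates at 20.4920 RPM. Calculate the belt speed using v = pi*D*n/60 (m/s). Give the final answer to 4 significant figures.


v = pi * 0.7930 * 20.4920 / 60
v = 0.8509 m/s


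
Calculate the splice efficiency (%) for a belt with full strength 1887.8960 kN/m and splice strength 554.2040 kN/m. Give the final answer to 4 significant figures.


Eff = 554.2040 / 1887.8960 * 100
Eff = 29.36 %


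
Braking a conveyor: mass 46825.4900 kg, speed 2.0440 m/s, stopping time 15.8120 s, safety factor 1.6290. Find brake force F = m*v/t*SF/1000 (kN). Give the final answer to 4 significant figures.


F = 46825.4900 * 2.0440 / 15.8120 * 1.6290 / 1000
F = 9.860 kN


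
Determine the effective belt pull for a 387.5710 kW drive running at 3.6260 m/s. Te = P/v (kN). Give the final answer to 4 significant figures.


Te = P / v = 387.5710 / 3.6260
Te = 106.9 kN


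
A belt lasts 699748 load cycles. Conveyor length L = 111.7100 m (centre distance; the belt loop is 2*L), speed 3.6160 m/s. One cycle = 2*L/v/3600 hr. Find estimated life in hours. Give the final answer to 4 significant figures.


cycle_time = 2 * 111.7100 / 3.6160 / 3600 = 0.0171629 hr
life = 699748 * 0.0171629 = 12010 hours


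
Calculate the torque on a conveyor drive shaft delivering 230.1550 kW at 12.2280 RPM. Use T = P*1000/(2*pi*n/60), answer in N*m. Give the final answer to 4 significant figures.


omega = 2*pi*12.2280/60 = 1.28051 rad/s
T = 230.1550*1000 / 1.28051
T = 179700 N*m


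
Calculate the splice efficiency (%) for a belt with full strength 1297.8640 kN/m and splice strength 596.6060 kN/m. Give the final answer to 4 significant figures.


Eff = 596.6060 / 1297.8640 * 100
Eff = 45.97 %


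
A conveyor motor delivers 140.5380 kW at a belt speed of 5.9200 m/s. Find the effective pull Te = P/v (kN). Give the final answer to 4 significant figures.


Te = P / v = 140.5380 / 5.9200
Te = 23.74 kN


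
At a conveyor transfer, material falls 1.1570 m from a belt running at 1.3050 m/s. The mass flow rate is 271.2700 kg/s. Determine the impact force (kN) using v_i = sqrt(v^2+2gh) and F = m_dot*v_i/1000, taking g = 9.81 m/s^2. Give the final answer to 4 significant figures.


v_i = sqrt(1.3050^2 + 2*9.81*1.1570) = 4.93998 m/s
F = 271.2700 * 4.93998 / 1000
F = 1.340 kN


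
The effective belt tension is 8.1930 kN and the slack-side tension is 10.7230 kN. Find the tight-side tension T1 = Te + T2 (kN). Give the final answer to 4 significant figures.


T1 = Te + T2 = 8.1930 + 10.7230
T1 = 18.92 kN


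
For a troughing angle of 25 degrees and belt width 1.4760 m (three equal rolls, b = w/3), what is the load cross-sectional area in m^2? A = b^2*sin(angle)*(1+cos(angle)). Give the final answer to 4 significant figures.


b = 1.4760/3 = 0.492 m
A = 0.492^2 * sin(25 deg) * (1 + cos(25 deg))
A = 0.1950 m^2


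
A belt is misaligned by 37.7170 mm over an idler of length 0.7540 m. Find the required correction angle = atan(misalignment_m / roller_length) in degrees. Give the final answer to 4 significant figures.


misalign_m = 37.7170 / 1000 = 0.037717 m
angle = atan(0.037717 / 0.7540)
angle = 2.864 deg


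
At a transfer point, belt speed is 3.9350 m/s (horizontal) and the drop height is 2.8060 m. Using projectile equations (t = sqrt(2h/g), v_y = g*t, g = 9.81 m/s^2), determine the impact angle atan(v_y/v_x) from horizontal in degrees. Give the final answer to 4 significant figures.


t = sqrt(2*2.8060/9.81) = 0.756353 s
v_y = 9.81 * 0.756353 = 7.41982 m/s
angle = atan(7.41982 / 3.9350) = 62.06 deg


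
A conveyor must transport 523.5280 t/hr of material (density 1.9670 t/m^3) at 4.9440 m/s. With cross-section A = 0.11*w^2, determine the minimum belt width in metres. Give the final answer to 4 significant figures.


A_req = 523.5280 / (4.9440 * 1.9670 * 3600) = 0.0149539 m^2
w = sqrt(0.0149539 / 0.11)
w = 0.3687 m


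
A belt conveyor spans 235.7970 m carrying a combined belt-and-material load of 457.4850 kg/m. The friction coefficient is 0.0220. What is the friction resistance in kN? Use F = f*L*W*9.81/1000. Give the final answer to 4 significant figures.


F = 0.0220 * 235.7970 * 457.4850 * 9.81 / 1000
F = 23.28 kN


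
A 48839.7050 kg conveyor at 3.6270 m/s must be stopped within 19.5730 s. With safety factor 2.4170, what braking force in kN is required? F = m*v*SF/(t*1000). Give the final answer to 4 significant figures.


F = 48839.7050 * 3.6270 / 19.5730 * 2.4170 / 1000
F = 21.87 kN


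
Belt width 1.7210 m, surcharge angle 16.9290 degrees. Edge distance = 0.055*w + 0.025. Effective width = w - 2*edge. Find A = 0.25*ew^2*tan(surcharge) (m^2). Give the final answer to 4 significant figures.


edge = 0.055*1.7210 + 0.025 = 0.119655 m
ew = 1.7210 - 2*0.119655 = 1.48169 m
A = 0.25 * 1.48169^2 * tan(16.9290 deg)
A = 0.1671 m^2


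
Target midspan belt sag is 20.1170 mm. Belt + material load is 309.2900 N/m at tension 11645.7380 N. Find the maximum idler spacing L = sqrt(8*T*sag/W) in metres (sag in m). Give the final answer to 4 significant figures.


sag = 20.1170/1000 = 0.020117 m
L = sqrt(8 * 11645.7380 * 0.020117 / 309.2900)
L = 2.462 m


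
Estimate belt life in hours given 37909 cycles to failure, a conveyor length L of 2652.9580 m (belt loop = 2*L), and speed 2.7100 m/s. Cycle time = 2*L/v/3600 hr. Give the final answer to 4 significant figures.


cycle_time = 2 * 2652.9580 / 2.7100 / 3600 = 0.543862 hr
life = 37909 * 0.543862 = 20620 hours


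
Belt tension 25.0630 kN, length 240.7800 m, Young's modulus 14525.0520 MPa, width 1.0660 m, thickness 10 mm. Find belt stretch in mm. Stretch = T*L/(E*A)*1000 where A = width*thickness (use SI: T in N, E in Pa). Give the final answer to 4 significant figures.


A = 1.0660 * 0.01 = 0.01066 m^2
Stretch = 25.0630*1000 * 240.7800 / (14525.0520e6 * 0.01066) * 1000
Stretch = 38.97 mm


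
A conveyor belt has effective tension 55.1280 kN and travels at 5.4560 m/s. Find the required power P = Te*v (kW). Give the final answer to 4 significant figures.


P = Te * v = 55.1280 * 5.4560
P = 300.8 kW


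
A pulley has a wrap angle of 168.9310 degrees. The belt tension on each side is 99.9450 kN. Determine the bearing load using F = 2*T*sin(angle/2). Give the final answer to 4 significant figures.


F = 2 * 99.9450 * sin(168.9310/2 deg)
F = 199.0 kN


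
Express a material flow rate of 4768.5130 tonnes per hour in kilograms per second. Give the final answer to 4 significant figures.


m_dot = 4768.5130 * 1000 / 3600
m_dot = 1325 kg/s


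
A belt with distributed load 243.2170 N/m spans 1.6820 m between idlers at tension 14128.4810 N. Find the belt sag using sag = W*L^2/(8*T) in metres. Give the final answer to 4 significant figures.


sag = 243.2170 * 1.6820^2 / (8 * 14128.4810)
sag = 0.006088 m


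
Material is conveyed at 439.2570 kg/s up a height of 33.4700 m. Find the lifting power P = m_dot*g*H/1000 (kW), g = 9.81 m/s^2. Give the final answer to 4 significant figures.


P = 439.2570 * 9.81 * 33.4700 / 1000
P = 144.2 kW


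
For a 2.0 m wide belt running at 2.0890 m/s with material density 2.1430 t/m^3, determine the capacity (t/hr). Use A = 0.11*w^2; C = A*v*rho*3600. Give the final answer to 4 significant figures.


A = 0.11 * 2.0^2 = 0.44 m^2
C = 0.44 * 2.0890 * 2.1430 * 3600
C = 7091 t/hr


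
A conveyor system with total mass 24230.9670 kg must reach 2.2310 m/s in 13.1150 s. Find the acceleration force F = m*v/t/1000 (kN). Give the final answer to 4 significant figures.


F = 24230.9670 * 2.2310 / 13.1150 / 1000
F = 4.122 kN


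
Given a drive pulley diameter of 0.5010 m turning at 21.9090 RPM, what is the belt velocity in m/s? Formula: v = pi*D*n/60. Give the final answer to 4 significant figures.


v = pi * 0.5010 * 21.9090 / 60
v = 0.5747 m/s


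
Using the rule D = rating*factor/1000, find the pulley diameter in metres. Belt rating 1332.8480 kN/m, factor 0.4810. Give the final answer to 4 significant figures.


D = 1332.8480 * 0.4810 / 1000
D = 0.6411 m


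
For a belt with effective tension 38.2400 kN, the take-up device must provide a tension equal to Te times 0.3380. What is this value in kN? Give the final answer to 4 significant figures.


T_tu = 38.2400 * 0.3380
T_tu = 12.93 kN


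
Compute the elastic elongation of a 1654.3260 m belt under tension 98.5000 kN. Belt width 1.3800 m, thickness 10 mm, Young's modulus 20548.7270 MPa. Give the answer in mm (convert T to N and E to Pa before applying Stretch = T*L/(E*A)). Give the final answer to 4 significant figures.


A = 1.3800 * 0.01 = 0.01380 m^2
Stretch = 98.5000*1000 * 1654.3260 / (20548.7270e6 * 0.01380) * 1000
Stretch = 574.6 mm


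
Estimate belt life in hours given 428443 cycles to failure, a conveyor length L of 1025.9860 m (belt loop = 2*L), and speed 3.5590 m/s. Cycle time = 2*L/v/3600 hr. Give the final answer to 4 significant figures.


cycle_time = 2 * 1025.9860 / 3.5590 / 3600 = 0.160155 hr
life = 428443 * 0.160155 = 68620 hours


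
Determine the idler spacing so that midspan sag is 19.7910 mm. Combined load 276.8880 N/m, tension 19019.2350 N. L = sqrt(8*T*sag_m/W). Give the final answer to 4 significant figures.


sag = 19.7910/1000 = 0.019791 m
L = sqrt(8 * 19019.2350 * 0.019791 / 276.8880)
L = 3.298 m


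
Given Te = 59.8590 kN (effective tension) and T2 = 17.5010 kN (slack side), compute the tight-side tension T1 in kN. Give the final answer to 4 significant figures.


T1 = Te + T2 = 59.8590 + 17.5010
T1 = 77.36 kN


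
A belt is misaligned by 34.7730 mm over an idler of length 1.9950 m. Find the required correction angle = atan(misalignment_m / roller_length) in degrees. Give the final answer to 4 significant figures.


misalign_m = 34.7730 / 1000 = 0.034773 m
angle = atan(0.034773 / 1.9950)
angle = 0.9986 deg


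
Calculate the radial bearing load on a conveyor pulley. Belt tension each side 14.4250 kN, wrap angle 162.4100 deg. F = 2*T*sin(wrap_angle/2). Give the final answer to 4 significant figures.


F = 2 * 14.4250 * sin(162.4100/2 deg)
F = 28.51 kN


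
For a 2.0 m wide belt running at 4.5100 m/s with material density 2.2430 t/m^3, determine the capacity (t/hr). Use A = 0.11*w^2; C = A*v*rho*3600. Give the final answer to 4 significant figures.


A = 0.11 * 2.0^2 = 0.44 m^2
C = 0.44 * 4.5100 * 2.2430 * 3600
C = 16020 t/hr


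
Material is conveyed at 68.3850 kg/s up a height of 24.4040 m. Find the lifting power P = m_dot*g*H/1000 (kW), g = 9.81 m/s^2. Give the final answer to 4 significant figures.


P = 68.3850 * 9.81 * 24.4040 / 1000
P = 16.37 kW


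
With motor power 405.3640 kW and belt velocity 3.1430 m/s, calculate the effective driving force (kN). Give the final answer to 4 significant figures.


Te = P / v = 405.3640 / 3.1430
Te = 129.0 kN


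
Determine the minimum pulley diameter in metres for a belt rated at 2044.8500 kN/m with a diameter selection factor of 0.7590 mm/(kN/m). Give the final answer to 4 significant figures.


D = 2044.8500 * 0.7590 / 1000
D = 1.552 m


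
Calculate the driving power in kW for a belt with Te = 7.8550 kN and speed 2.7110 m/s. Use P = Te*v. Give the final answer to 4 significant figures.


P = Te * v = 7.8550 * 2.7110
P = 21.29 kW


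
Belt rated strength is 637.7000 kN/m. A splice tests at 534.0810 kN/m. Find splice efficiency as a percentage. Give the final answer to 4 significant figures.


Eff = 534.0810 / 637.7000 * 100
Eff = 83.75 %


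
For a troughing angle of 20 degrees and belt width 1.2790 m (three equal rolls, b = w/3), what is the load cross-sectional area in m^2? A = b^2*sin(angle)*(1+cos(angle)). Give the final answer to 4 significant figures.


b = 1.2790/3 = 0.426333 m
A = 0.426333^2 * sin(20 deg) * (1 + cos(20 deg))
A = 0.1206 m^2


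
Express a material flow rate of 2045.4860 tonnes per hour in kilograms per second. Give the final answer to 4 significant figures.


m_dot = 2045.4860 * 1000 / 3600
m_dot = 568.2 kg/s


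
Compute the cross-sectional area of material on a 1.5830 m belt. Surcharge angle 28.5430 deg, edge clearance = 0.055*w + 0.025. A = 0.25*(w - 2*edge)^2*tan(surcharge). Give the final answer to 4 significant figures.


edge = 0.055*1.5830 + 0.025 = 0.112065 m
ew = 1.5830 - 2*0.112065 = 1.35887 m
A = 0.25 * 1.35887^2 * tan(28.5430 deg)
A = 0.2511 m^2


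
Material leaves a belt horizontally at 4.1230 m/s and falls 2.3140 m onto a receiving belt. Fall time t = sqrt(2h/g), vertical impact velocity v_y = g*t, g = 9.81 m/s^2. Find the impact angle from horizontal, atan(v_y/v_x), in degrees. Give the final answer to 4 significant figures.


t = sqrt(2*2.3140/9.81) = 0.68685 s
v_y = 9.81 * 0.68685 = 6.738 m/s
angle = atan(6.738 / 4.1230) = 58.54 deg


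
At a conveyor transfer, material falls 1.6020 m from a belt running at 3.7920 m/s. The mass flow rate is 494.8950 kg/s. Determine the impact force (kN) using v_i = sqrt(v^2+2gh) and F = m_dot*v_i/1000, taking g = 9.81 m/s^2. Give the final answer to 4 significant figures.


v_i = sqrt(3.7920^2 + 2*9.81*1.6020) = 6.76835 m/s
F = 494.8950 * 6.76835 / 1000
F = 3.350 kN


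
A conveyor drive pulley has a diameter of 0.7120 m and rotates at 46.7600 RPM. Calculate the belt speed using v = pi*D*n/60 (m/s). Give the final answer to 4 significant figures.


v = pi * 0.7120 * 46.7600 / 60
v = 1.743 m/s


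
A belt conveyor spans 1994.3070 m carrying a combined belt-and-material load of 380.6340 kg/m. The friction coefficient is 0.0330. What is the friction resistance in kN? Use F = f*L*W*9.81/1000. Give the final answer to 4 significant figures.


F = 0.0330 * 1994.3070 * 380.6340 * 9.81 / 1000
F = 245.7 kN


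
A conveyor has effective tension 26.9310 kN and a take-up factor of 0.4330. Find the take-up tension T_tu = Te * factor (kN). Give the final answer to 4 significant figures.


T_tu = 26.9310 * 0.4330
T_tu = 11.66 kN


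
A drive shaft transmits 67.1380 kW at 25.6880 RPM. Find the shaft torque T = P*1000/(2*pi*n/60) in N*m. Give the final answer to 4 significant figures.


omega = 2*pi*25.6880/60 = 2.69004 rad/s
T = 67.1380*1000 / 2.69004
T = 24960 N*m


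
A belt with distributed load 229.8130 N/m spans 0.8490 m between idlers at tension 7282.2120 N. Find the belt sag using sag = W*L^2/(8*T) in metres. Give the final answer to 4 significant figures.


sag = 229.8130 * 0.8490^2 / (8 * 7282.2120)
sag = 0.002843 m


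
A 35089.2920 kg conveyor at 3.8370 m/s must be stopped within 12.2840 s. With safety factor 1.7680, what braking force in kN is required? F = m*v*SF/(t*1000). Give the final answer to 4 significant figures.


F = 35089.2920 * 3.8370 / 12.2840 * 1.7680 / 1000
F = 19.38 kN


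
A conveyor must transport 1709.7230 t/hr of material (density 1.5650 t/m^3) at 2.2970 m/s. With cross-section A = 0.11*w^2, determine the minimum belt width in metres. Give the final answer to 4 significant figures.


A_req = 1709.7230 / (2.2970 * 1.5650 * 3600) = 0.132114 m^2
w = sqrt(0.132114 / 0.11)
w = 1.096 m


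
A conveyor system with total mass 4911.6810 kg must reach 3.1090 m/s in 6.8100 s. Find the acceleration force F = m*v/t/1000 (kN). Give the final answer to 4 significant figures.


F = 4911.6810 * 3.1090 / 6.8100 / 1000
F = 2.242 kN


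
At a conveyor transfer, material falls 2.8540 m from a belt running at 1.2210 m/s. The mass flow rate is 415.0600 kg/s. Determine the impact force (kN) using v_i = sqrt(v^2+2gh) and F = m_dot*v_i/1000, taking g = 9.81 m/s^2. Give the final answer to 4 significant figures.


v_i = sqrt(1.2210^2 + 2*9.81*2.8540) = 7.58197 m/s
F = 415.0600 * 7.58197 / 1000
F = 3.147 kN


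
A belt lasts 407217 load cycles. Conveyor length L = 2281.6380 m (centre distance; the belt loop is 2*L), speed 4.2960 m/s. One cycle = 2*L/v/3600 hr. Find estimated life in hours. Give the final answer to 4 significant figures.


cycle_time = 2 * 2281.6380 / 4.2960 / 3600 = 0.29506 hr
life = 407217 * 0.29506 = 120200 hours


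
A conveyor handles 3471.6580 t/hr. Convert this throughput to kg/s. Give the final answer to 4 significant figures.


m_dot = 3471.6580 * 1000 / 3600
m_dot = 964.3 kg/s


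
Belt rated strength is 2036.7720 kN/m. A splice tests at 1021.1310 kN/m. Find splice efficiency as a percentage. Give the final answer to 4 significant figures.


Eff = 1021.1310 / 2036.7720 * 100
Eff = 50.13 %


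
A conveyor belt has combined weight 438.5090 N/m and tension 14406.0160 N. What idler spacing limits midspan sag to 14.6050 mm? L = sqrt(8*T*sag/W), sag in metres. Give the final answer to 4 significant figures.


sag = 14.6050/1000 = 0.014605 m
L = sqrt(8 * 14406.0160 * 0.014605 / 438.5090)
L = 1.959 m


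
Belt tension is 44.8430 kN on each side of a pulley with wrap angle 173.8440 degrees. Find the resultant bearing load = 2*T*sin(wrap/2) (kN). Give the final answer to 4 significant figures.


F = 2 * 44.8430 * sin(173.8440/2 deg)
F = 89.56 kN


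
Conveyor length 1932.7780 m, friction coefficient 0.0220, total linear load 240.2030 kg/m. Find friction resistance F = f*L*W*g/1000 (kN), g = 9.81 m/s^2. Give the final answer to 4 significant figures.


F = 0.0220 * 1932.7780 * 240.2030 * 9.81 / 1000
F = 100.2 kN


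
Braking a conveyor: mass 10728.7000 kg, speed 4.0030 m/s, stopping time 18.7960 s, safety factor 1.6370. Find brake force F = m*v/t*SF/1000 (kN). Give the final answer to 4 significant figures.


F = 10728.7000 * 4.0030 / 18.7960 * 1.6370 / 1000
F = 3.740 kN


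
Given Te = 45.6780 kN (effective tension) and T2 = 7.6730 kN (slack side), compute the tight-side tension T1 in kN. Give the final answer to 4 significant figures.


T1 = Te + T2 = 45.6780 + 7.6730
T1 = 53.35 kN


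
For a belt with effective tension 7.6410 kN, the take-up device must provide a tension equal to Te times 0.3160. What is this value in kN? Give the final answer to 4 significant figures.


T_tu = 7.6410 * 0.3160
T_tu = 2.415 kN


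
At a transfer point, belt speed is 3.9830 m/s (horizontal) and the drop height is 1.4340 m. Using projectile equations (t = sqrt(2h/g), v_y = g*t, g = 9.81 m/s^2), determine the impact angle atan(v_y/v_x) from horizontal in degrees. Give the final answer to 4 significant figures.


t = sqrt(2*1.4340/9.81) = 0.540698 s
v_y = 9.81 * 0.540698 = 5.30425 m/s
angle = atan(5.30425 / 3.9830) = 53.10 deg


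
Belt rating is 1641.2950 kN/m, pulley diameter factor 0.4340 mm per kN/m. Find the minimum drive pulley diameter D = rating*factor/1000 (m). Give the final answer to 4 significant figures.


D = 1641.2950 * 0.4340 / 1000
D = 0.7123 m


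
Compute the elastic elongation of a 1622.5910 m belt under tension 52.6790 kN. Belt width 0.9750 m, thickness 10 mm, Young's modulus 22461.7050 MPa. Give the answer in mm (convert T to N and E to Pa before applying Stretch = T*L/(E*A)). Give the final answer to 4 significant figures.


A = 0.9750 * 0.01 = 0.00975 m^2
Stretch = 52.6790*1000 * 1622.5910 / (22461.7050e6 * 0.00975) * 1000
Stretch = 390.3 mm


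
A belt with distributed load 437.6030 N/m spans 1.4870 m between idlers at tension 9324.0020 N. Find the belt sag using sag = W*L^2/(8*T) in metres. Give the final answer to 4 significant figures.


sag = 437.6030 * 1.4870^2 / (8 * 9324.0020)
sag = 0.01297 m


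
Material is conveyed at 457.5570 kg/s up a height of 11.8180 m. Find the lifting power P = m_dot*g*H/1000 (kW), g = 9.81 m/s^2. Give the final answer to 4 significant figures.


P = 457.5570 * 9.81 * 11.8180 / 1000
P = 53.05 kW


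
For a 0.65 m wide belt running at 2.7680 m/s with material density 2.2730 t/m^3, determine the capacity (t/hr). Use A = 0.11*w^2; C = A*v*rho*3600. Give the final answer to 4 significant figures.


A = 0.11 * 0.65^2 = 0.046475 m^2
C = 0.046475 * 2.7680 * 2.2730 * 3600
C = 1053 t/hr


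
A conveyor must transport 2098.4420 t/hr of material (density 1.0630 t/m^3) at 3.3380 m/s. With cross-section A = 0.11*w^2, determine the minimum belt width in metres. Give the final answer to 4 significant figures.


A_req = 2098.4420 / (3.3380 * 1.0630 * 3600) = 0.164276 m^2
w = sqrt(0.164276 / 0.11)
w = 1.222 m
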